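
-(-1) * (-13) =-13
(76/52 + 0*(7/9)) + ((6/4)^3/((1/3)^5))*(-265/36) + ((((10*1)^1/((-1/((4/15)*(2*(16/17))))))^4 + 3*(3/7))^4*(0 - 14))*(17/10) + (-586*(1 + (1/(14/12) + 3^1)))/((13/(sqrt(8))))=-342641127397650095226560561105153673127514951/87908597469540437275949141380320 - 39848*sqrt(2)/91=-3897697578110.17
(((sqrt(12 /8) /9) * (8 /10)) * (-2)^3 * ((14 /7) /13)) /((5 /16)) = -512 * sqrt(6) /2925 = -0.43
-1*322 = -322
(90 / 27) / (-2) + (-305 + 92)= -644 / 3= -214.67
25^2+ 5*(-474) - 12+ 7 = -1750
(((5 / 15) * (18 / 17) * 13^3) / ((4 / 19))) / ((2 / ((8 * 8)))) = 2003664 / 17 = 117862.59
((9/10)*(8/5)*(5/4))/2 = 0.90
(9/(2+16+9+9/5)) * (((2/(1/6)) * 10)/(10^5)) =3/8000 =0.00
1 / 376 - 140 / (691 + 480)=-51469 / 440296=-0.12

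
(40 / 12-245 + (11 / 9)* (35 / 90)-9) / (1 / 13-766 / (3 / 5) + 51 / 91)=3688321 / 18811224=0.20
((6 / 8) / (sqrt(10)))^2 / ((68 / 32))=9 / 340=0.03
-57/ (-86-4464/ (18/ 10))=57/ 2566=0.02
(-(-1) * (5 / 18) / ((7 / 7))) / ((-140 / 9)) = -0.02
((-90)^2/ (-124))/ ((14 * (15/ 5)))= -675/ 434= -1.56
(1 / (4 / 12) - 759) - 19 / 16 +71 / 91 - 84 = -1223633 / 1456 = -840.41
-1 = -1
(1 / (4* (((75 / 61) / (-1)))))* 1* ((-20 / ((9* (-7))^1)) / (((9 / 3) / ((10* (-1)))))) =0.22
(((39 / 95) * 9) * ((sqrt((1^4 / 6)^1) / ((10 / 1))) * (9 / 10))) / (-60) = -351 * sqrt(6) / 380000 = -0.00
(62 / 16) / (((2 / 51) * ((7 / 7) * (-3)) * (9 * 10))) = -0.37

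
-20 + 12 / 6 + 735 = 717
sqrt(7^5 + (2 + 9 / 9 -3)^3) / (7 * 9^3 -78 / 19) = 0.03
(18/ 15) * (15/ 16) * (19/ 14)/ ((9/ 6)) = 57/ 56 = 1.02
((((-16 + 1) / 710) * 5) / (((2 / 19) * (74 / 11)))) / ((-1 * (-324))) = -1045 / 2269728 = -0.00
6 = 6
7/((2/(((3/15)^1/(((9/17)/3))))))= 119/30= 3.97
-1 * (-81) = 81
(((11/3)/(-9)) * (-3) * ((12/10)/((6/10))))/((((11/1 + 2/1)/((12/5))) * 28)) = 22/1365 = 0.02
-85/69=-1.23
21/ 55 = 0.38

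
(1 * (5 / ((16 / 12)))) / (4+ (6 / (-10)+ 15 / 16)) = 300 / 347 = 0.86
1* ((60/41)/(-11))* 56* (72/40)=-6048/451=-13.41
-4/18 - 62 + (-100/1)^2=89440/9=9937.78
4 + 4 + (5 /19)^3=54997 /6859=8.02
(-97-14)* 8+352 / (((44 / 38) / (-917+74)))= -257160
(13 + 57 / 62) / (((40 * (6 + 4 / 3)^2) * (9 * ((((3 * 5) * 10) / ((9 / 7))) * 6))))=863 / 840224000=0.00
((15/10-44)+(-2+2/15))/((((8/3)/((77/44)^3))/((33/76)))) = -15065589/389120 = -38.72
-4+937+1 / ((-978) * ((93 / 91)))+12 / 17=1443711295 / 1546218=933.70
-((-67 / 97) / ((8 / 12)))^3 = 8120601 / 7301384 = 1.11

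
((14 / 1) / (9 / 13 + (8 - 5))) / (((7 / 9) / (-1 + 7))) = 117 / 4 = 29.25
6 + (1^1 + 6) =13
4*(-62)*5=-1240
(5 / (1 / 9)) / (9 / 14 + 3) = 210 / 17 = 12.35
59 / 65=0.91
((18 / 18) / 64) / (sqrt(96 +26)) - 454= -454 +sqrt(122) / 7808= -454.00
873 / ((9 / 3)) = 291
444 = 444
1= 1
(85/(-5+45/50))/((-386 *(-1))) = -425/7913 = -0.05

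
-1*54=-54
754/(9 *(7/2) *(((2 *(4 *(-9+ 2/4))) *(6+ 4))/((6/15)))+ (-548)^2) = 377/123377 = 0.00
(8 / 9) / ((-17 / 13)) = -104 / 153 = -0.68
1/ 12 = 0.08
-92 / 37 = -2.49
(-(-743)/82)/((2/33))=149.51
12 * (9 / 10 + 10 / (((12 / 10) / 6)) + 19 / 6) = 3244 / 5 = 648.80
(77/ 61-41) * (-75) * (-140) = -25452000/ 61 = -417245.90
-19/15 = -1.27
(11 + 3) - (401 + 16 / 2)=-395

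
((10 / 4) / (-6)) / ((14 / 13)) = -65 / 168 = -0.39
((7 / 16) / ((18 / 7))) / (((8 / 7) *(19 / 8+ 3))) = 343 / 12384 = 0.03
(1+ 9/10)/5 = 19/50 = 0.38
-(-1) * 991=991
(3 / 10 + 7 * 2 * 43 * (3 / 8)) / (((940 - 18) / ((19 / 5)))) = 85899 / 92200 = 0.93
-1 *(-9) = 9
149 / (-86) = -1.73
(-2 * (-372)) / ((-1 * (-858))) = 124 / 143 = 0.87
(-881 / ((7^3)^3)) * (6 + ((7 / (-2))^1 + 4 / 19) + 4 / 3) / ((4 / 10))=-2030705 / 9200622396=-0.00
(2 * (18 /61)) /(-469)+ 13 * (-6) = -2231538 /28609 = -78.00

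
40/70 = 4/7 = 0.57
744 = 744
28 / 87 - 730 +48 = -59306 / 87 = -681.68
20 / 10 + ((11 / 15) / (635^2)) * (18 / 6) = 4032261 / 2016125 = 2.00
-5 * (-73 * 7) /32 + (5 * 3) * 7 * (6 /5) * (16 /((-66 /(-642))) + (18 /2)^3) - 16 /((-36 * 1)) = 353372881 /3168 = 111544.47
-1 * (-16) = 16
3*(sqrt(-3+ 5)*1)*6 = 18*sqrt(2) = 25.46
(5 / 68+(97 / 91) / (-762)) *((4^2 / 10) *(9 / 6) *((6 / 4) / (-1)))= -510171 / 1964690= -0.26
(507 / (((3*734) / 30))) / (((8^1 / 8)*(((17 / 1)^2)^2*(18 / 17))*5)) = 169 / 10818426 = 0.00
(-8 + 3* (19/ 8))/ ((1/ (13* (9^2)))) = -7371/ 8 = -921.38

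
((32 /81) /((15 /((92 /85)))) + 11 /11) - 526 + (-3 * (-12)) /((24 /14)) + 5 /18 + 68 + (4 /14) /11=-6929012249 /15904350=-435.67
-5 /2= -2.50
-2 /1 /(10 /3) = -3 /5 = -0.60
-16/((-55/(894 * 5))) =14304/11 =1300.36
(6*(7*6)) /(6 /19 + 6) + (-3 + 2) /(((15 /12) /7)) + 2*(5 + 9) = 623 /10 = 62.30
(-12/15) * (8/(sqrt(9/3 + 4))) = -32 * sqrt(7)/35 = -2.42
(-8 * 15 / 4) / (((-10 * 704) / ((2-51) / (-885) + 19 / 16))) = 17599 / 3322880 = 0.01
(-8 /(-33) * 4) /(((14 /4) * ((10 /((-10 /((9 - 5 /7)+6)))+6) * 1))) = -0.03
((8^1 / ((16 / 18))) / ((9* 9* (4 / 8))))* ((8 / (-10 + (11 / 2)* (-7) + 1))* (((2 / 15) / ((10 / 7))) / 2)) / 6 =-56 / 192375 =-0.00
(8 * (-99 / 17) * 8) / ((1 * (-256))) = 99 / 68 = 1.46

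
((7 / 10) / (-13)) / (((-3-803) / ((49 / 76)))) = 343 / 7963280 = 0.00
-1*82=-82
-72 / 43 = -1.67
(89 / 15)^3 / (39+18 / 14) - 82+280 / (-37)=-2971512529 / 35214750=-84.38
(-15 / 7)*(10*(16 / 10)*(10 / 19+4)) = -20640 / 133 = -155.19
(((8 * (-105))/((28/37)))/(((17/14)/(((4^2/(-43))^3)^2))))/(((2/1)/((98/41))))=-12775178895360/4405990045153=-2.90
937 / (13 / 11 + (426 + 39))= 10307 / 5128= 2.01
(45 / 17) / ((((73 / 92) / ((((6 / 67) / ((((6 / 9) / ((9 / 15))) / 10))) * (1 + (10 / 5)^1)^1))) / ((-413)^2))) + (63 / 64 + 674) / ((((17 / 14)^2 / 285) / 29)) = 116683828852605 / 22615984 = 5159352.29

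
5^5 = 3125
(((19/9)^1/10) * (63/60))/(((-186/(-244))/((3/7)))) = 1159/9300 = 0.12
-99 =-99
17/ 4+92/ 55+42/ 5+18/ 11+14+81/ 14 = 55047/ 1540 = 35.74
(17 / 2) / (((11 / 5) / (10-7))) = 255 / 22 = 11.59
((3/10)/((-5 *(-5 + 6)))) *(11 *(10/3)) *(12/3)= -44/5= -8.80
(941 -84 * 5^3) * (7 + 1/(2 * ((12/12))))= -143385/2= -71692.50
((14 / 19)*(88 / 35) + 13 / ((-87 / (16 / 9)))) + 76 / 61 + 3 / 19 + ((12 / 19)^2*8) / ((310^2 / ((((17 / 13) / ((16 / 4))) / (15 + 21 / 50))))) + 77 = 22141580507083022 / 276801644912715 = 79.99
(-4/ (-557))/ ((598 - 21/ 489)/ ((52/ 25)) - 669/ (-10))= 169520/ 8365358529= 0.00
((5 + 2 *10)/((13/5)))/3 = 125/39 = 3.21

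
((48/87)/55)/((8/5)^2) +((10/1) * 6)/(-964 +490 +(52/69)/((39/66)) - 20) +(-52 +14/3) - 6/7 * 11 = -25909025833/455505204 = -56.88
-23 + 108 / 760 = -22.86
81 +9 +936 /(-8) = -27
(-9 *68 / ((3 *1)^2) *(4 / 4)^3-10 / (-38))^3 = -2131746903 / 6859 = -310795.58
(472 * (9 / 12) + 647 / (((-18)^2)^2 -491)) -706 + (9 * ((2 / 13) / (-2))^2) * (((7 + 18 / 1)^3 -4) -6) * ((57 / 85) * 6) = 898708480361 / 300185405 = 2993.84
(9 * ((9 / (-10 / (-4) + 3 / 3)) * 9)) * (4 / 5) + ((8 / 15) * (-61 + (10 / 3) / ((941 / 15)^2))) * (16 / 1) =-353.90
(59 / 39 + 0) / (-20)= -59 / 780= -0.08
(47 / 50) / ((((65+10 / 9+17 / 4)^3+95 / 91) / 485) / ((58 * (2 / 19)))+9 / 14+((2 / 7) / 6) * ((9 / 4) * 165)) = 1122655427712 / 162380102394065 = 0.01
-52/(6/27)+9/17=-3969/17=-233.47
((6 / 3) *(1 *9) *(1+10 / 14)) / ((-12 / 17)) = -306 / 7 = -43.71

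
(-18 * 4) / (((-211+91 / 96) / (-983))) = -6794496 / 20165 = -336.95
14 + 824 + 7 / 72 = 60343 / 72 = 838.10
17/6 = 2.83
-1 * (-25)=25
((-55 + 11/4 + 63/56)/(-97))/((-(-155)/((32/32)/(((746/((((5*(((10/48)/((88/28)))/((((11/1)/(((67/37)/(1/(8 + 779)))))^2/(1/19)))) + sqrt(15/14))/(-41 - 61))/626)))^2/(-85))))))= -677799139942530266050264495/62065732098601124871692873517985038336 - 28429052584225*sqrt(210)/5335529193975530521669902336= -1.100e-11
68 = 68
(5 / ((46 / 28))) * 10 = 700 / 23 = 30.43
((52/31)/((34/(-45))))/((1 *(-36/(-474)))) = -15405/527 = -29.23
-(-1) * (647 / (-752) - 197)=-148791 / 752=-197.86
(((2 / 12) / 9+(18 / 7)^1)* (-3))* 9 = -979 / 14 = -69.93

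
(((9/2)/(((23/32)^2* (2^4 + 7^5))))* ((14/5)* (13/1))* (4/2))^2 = 2813375545344/1979968325017225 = 0.00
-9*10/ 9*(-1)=10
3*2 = 6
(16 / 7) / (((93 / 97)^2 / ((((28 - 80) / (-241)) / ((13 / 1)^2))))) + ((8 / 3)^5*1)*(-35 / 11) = -429.06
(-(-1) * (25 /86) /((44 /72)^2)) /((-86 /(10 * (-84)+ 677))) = 330075 /223729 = 1.48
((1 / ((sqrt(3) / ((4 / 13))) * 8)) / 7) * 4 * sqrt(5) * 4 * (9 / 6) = 4 * sqrt(15) / 91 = 0.17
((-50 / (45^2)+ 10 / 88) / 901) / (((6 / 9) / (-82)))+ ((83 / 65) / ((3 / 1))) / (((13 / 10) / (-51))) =-3022831429 / 180895572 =-16.71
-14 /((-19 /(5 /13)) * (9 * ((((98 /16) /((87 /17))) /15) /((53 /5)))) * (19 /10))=1229600 /558467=2.20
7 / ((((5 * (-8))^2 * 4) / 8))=7 / 800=0.01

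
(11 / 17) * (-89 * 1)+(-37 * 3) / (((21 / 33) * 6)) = -20625 / 238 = -86.66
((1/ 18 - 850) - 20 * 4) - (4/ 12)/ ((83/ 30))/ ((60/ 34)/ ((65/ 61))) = -84756187/ 91134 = -930.02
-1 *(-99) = 99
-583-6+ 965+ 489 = 865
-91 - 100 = -191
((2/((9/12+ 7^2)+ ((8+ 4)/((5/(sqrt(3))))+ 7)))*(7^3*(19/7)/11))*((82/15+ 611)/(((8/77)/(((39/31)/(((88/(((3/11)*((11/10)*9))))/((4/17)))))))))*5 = 24007755341115/29711085844-253826488188*sqrt(3)/7427771461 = 748.85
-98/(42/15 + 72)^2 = -1225/69938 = -0.02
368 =368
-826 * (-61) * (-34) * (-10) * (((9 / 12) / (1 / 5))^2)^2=3387769628.91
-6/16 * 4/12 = -0.12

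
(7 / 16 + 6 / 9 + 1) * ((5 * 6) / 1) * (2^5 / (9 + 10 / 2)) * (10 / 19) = 10100 / 133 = 75.94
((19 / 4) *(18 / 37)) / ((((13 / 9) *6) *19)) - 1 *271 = -521377 / 1924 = -270.99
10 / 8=5 / 4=1.25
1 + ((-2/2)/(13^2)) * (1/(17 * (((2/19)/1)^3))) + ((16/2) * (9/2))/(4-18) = -300837/160888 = -1.87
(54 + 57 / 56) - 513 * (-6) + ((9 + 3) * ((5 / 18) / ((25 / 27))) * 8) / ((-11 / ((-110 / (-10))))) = 869181 / 280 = 3104.22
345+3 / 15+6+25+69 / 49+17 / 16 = 1484389 / 3920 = 378.67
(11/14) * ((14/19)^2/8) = 77/1444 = 0.05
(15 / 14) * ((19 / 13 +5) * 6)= 540 / 13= 41.54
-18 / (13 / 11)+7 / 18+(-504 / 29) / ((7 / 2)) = -134413 / 6786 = -19.81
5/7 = 0.71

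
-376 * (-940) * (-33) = -11663520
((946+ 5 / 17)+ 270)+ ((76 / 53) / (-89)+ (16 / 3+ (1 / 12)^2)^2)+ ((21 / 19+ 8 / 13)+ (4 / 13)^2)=6655969969947167 / 5339247922944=1246.61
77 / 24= 3.21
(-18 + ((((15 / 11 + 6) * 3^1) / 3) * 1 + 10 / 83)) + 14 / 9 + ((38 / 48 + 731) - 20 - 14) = 688.83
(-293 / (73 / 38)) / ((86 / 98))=-545566 / 3139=-173.80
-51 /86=-0.59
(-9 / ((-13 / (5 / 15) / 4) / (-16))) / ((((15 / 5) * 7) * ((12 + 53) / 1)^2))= -64 / 384475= -0.00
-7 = -7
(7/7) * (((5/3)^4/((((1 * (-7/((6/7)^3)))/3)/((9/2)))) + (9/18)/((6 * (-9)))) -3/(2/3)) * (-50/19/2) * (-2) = -89982175/2463426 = -36.53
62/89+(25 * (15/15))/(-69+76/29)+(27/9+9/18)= 3.82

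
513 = 513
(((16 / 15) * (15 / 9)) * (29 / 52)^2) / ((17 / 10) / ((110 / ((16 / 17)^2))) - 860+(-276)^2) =3931675 / 535547695644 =0.00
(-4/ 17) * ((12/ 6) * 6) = -48/ 17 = -2.82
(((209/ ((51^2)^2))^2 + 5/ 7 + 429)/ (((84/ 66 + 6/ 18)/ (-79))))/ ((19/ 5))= -598176051229772731375/ 107539413758918883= -5562.39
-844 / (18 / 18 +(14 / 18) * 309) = -633 / 181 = -3.50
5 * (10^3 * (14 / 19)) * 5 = 350000 / 19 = 18421.05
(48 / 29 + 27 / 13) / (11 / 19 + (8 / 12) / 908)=5201478 / 807911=6.44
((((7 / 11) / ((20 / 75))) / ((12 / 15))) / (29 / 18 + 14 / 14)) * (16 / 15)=630 / 517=1.22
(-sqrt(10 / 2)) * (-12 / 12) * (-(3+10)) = -13 * sqrt(5) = -29.07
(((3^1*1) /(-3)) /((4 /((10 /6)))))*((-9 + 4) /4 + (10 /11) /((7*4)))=625 /1232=0.51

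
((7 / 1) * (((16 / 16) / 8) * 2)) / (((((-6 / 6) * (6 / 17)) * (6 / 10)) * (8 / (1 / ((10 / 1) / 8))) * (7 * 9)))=-17 / 1296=-0.01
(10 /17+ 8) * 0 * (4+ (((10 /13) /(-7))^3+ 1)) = 0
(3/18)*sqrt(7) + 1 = sqrt(7)/6 + 1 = 1.44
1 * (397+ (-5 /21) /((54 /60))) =74983 /189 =396.74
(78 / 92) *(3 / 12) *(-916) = -194.15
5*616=3080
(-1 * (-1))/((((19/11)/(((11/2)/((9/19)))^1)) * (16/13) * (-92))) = -1573/26496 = -0.06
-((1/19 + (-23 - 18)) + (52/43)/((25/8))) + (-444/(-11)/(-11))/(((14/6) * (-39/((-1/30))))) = 9121716616/224899675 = 40.56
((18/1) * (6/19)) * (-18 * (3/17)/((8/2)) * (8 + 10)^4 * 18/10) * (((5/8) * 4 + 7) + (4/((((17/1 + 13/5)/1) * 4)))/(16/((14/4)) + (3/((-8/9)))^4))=-352793449724769072/43537352495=-8103236.18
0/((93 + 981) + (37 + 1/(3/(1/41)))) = 0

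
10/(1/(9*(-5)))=-450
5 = 5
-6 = -6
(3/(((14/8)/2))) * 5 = 120/7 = 17.14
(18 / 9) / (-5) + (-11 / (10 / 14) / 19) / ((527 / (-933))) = 10363 / 10013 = 1.03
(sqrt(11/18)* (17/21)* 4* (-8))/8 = -34* sqrt(22)/63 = -2.53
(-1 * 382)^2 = 145924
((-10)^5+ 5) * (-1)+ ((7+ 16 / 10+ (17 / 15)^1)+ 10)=1500221 / 15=100014.73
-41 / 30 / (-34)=41 / 1020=0.04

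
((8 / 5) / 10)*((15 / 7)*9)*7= 108 / 5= 21.60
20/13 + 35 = 475/13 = 36.54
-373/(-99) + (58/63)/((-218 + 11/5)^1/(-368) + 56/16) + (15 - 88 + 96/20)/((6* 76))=5073434297/1320035640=3.84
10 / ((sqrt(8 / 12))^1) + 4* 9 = 5* sqrt(6) + 36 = 48.25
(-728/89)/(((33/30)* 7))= -1040/979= -1.06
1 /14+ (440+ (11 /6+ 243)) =14383 /21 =684.90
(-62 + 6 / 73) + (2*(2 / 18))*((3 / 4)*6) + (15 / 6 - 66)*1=-18165 / 146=-124.42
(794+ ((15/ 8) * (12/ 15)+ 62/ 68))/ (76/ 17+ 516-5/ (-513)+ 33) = 6945507/ 4826902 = 1.44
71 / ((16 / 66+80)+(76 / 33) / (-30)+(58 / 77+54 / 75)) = 1230075 / 1414394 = 0.87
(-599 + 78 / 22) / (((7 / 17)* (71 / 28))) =-445400 / 781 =-570.29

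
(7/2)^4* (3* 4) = 7203/4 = 1800.75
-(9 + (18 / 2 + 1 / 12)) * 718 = -77903 / 6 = -12983.83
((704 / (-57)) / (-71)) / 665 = 704 / 2691255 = 0.00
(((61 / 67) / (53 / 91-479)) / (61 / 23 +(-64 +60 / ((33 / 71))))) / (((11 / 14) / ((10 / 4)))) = -4468555 / 49992954768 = -0.00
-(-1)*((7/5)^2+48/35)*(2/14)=583/1225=0.48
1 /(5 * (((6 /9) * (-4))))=-3 /40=-0.08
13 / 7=1.86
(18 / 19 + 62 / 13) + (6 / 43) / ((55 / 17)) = 3364574 / 584155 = 5.76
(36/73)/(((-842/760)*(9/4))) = -6080/30733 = -0.20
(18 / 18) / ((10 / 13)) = 1.30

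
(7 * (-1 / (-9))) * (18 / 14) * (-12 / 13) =-0.92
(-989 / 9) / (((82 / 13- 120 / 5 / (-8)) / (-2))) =25714 / 1089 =23.61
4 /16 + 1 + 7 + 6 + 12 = 105 /4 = 26.25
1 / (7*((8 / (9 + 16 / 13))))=19 / 104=0.18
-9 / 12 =-3 / 4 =-0.75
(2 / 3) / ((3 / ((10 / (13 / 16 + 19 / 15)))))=1600 / 1497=1.07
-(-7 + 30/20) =11/2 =5.50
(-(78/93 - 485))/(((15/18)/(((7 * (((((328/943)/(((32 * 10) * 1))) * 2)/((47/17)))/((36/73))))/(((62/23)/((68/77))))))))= 105548291/49683700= 2.12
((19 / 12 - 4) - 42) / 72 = -533 / 864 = -0.62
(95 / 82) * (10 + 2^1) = 570 / 41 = 13.90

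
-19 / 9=-2.11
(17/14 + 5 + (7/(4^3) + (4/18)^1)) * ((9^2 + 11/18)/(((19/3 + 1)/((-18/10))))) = -38771317/295680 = -131.13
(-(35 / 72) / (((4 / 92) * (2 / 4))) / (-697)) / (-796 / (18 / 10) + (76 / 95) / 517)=-297275 / 4097668576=-0.00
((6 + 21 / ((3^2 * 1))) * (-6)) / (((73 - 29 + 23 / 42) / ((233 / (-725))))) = 19572 / 54259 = 0.36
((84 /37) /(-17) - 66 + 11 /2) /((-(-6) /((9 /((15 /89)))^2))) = -1812570351 /62900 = -28816.70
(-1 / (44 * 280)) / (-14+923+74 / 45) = -9 / 100972256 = -0.00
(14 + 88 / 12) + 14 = 35.33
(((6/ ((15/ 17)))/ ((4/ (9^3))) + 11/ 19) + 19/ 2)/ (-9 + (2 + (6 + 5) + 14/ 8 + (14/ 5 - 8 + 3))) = 474764/ 1349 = 351.94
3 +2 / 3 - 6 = -7 / 3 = -2.33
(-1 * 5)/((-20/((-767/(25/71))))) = -54457/100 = -544.57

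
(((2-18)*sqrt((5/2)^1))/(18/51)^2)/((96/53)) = -15317*sqrt(10)/432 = -112.12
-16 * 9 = -144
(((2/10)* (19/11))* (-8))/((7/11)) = -152/35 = -4.34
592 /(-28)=-148 /7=-21.14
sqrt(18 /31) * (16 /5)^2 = 768 * sqrt(62) /775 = 7.80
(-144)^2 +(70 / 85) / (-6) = 1057529 / 51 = 20735.86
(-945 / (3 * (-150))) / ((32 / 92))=483 / 80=6.04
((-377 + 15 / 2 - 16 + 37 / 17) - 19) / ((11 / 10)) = -68395 / 187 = -365.75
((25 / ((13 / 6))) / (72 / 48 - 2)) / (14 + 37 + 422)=-300 / 6149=-0.05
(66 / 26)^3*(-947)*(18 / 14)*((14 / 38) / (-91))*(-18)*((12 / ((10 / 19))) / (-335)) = 98.78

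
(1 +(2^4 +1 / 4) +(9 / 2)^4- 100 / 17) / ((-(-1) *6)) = 114629 / 1632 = 70.24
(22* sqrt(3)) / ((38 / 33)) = 363* sqrt(3) / 19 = 33.09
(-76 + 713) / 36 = 637 / 36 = 17.69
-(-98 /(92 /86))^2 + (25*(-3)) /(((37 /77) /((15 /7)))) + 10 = -8716.61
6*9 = 54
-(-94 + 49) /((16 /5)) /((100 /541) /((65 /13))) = 24345 /64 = 380.39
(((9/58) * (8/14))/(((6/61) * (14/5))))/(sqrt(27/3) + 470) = 915/1344266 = 0.00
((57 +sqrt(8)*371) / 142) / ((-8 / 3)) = -1113*sqrt(2) / 568 - 171 / 1136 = -2.92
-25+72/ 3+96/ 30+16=18.20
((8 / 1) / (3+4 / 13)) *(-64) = -6656 / 43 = -154.79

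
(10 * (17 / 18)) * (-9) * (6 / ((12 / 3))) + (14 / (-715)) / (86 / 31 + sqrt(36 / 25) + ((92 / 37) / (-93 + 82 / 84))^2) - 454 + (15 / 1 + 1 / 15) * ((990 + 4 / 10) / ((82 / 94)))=1307878373434976156093 / 79149112493493900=16524.23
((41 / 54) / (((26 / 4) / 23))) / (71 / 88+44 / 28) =580888 / 514215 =1.13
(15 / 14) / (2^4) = 15 / 224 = 0.07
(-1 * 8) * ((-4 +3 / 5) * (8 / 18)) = 544 / 45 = 12.09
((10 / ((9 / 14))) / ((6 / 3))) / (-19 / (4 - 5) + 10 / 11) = 770 / 1971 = 0.39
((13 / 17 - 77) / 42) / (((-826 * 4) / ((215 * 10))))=58050 / 49147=1.18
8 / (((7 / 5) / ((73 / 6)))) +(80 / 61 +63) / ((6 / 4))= 47994 / 427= 112.40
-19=-19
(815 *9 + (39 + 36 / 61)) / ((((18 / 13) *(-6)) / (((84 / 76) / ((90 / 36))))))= -1364545 / 3477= -392.45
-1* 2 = -2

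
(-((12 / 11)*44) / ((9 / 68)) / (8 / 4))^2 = 295936 / 9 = 32881.78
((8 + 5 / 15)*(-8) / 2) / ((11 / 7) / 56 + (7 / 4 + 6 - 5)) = -39200 / 3267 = -12.00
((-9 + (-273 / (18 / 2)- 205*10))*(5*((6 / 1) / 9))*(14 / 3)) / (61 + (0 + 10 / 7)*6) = -6142640 / 13149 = -467.16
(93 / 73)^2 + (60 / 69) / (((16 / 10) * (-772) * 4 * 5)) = 1228546507 / 756973792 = 1.62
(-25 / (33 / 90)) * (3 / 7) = -2250 / 77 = -29.22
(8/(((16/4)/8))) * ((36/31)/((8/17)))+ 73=3487/31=112.48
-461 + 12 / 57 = -8755 / 19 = -460.79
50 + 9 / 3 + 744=797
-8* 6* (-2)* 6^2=3456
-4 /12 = -1 /3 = -0.33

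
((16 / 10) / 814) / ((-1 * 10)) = -2 / 10175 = -0.00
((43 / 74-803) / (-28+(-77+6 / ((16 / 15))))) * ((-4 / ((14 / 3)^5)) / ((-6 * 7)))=1603233 / 4614193780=0.00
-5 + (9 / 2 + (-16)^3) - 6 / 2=-4099.50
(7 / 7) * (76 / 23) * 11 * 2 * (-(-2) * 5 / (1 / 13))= 217360 / 23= 9450.43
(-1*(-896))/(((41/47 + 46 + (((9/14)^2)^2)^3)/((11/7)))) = 3751776345347588096/124909963150991695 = 30.04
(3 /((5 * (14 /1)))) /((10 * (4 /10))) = 3 /280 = 0.01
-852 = -852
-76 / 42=-38 / 21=-1.81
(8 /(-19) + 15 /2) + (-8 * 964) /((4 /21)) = -1538275 /38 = -40480.92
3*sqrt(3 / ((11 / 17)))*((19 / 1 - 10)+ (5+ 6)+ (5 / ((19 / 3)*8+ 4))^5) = 7118207267565*sqrt(561) / 1305004248064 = 129.19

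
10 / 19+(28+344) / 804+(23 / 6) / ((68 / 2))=286115 / 259692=1.10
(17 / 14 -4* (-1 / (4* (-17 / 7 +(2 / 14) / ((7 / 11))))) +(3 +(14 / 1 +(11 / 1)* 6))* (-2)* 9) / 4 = -373.31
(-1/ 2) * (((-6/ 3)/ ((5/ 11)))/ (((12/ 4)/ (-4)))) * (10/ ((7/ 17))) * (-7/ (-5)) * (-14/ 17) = 1232/ 15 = 82.13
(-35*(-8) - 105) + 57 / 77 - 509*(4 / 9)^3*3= 779924 / 18711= 41.68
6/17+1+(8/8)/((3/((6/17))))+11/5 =312/85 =3.67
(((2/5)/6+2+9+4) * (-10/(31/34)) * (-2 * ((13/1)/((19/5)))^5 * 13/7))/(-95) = -92723000890000/30626868531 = -3027.51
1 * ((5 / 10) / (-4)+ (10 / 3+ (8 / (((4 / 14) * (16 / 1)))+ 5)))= 239 / 24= 9.96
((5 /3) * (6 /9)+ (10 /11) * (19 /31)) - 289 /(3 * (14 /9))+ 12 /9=-2531855 /42966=-58.93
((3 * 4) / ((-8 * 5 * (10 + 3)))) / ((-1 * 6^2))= 1 / 1560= 0.00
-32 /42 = -16 /21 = -0.76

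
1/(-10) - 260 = -2601/10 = -260.10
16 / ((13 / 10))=160 / 13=12.31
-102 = -102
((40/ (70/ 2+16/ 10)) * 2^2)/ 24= 0.18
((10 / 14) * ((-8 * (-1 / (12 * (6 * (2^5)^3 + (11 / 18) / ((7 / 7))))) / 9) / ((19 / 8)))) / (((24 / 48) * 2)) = 32 / 282408609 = 0.00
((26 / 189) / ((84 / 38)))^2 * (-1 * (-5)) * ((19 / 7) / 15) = 1159171 / 330812181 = 0.00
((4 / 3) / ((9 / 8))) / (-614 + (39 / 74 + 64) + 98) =-2368 / 902043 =-0.00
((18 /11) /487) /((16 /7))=63 /42856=0.00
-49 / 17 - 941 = -16046 / 17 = -943.88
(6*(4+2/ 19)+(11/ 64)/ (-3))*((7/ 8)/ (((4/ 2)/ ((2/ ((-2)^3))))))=-627529/ 233472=-2.69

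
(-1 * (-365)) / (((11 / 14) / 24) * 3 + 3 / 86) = 1757840 / 641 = 2742.34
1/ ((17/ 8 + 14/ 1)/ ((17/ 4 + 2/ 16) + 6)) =83/ 129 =0.64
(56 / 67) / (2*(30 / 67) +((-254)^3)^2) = 14 / 4497975764546623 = 0.00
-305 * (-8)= 2440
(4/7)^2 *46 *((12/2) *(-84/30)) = -8832/35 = -252.34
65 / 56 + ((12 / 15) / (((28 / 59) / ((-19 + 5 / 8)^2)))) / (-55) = -1131931 / 123200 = -9.19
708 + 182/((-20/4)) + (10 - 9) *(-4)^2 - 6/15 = 3436/5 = 687.20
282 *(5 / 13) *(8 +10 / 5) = 14100 / 13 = 1084.62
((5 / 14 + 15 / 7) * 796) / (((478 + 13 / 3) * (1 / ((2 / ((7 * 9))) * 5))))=19900 / 30387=0.65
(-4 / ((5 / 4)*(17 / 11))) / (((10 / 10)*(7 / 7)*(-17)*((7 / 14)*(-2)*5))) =-0.02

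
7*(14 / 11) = 98 / 11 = 8.91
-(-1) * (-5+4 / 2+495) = 492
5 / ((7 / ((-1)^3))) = -5 / 7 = -0.71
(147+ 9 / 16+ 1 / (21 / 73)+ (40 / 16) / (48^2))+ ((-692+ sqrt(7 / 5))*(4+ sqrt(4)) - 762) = -153634045 / 32256+ 6*sqrt(35) / 5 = -4755.86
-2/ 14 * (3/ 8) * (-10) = 15/ 28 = 0.54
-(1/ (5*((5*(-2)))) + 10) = -9.98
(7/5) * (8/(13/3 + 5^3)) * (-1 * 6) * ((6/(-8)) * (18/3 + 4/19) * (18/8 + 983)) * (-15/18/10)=-14648697/73720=-198.71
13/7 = 1.86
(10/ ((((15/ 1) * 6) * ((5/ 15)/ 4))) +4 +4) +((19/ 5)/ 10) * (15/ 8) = 2411/ 240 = 10.05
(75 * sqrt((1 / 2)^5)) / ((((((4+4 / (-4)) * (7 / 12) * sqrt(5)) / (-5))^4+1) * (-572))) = -15000 * sqrt(2) / 1258543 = -0.02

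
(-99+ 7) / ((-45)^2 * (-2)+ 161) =92 / 3889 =0.02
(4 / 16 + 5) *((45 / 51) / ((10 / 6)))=2.78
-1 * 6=-6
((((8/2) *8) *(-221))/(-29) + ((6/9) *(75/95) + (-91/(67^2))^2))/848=2713514214449/9415570985008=0.29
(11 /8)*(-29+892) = 1186.62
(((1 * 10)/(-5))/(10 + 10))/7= -0.01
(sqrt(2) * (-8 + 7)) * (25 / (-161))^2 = -625 * sqrt(2) / 25921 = -0.03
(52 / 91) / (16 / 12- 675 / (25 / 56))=-3 / 7931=-0.00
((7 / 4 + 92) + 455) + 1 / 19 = 41709 / 76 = 548.80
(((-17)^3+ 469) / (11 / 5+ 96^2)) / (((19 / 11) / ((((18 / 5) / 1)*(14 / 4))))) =-3079692 / 875729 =-3.52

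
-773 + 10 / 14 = -5406 / 7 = -772.29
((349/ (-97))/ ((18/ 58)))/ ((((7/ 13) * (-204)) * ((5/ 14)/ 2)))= 131573/ 222615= 0.59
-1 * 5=-5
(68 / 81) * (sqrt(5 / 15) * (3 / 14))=0.10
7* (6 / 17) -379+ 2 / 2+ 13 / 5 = -31699 / 85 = -372.93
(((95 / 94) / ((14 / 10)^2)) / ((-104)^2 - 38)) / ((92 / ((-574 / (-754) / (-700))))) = -3895 / 6887336176448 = -0.00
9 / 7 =1.29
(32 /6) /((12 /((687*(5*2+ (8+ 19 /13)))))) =231748 /39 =5942.26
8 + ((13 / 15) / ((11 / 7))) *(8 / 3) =4688 / 495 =9.47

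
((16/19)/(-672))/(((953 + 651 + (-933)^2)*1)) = -1/695930214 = -0.00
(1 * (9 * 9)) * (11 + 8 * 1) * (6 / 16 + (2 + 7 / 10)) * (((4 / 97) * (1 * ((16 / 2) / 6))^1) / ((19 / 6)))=82.17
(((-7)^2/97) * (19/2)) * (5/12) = 4655/2328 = 2.00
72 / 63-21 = -139 / 7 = -19.86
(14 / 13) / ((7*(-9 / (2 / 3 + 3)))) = -22 / 351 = -0.06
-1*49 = -49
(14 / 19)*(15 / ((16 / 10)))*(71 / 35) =1065 / 76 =14.01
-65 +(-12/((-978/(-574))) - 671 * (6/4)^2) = -1031329/652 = -1581.79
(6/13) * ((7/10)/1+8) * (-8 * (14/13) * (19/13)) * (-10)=1110816/2197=505.61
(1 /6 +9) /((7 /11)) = 605 /42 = 14.40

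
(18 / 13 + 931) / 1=12121 / 13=932.38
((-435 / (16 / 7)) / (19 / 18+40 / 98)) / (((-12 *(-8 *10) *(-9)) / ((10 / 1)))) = 49735 / 330496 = 0.15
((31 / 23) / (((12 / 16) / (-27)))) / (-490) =558 / 5635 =0.10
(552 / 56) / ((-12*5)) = -23 / 140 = -0.16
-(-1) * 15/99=5/33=0.15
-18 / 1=-18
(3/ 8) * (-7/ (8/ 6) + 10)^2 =1083/ 128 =8.46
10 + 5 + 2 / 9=137 / 9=15.22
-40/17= -2.35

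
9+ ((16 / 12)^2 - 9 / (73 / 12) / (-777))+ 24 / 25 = 49941487 / 4254075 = 11.74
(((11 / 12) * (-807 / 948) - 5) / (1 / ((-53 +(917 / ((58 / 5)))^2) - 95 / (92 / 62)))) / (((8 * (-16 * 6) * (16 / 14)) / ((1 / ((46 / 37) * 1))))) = 13012087809707 / 400581459968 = 32.48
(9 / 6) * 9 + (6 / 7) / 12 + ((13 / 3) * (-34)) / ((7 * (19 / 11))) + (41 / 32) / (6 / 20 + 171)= 725639 / 520752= 1.39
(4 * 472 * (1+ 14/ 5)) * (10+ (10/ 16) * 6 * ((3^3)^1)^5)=386043065672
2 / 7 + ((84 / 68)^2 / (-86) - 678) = -117910463 / 173978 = -677.73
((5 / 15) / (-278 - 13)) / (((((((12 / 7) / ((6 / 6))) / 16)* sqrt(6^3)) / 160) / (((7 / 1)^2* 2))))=-109760* sqrt(6) / 23571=-11.41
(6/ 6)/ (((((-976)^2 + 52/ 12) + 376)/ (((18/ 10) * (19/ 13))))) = 513/ 185826485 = 0.00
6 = 6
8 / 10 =4 / 5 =0.80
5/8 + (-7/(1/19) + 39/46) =-24201/184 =-131.53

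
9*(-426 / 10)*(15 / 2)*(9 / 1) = -25879.50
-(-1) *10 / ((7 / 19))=190 / 7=27.14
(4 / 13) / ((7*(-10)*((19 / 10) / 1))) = -4 / 1729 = -0.00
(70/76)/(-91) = -5/494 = -0.01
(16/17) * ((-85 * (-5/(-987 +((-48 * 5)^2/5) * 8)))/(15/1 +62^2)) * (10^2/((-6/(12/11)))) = -80000/3870202677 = -0.00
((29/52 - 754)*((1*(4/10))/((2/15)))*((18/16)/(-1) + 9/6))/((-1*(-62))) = -352611/25792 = -13.67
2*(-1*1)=-2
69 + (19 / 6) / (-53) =21923 / 318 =68.94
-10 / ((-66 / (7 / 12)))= 35 / 396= 0.09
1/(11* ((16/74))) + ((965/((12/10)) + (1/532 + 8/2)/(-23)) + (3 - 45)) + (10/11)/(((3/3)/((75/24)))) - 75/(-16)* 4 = 633142843/807576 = 784.00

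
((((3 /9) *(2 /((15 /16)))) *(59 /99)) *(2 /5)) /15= 3776 /334125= 0.01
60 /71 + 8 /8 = 1.85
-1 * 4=-4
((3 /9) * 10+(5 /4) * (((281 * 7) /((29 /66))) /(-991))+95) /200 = 3196469 /6897360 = 0.46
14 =14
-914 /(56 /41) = -18737 /28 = -669.18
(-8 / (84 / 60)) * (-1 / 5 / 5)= 8 / 35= 0.23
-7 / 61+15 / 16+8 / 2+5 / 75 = 71581 / 14640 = 4.89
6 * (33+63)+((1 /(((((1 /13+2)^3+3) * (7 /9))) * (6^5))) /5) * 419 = 457647758303 /794525760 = 576.00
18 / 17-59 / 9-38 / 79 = -72253 / 12087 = -5.98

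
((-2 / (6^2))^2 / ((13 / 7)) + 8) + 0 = 33703 / 4212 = 8.00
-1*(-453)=453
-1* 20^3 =-8000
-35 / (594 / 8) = -140 / 297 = -0.47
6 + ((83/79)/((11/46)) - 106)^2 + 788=8395781450/755161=11117.87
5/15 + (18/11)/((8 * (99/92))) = 190/363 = 0.52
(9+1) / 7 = 10 / 7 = 1.43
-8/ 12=-2/ 3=-0.67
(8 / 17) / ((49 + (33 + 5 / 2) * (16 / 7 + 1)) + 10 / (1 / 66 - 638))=0.00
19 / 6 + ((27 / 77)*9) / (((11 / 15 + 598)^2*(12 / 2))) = 3.17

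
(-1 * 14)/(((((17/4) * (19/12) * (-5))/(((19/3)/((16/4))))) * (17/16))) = 896/1445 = 0.62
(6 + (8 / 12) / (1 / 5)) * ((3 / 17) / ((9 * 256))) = 7 / 9792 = 0.00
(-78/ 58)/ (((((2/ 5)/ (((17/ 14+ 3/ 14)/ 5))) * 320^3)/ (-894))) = 17433/ 665190400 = 0.00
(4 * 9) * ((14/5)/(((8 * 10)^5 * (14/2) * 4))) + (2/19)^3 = 65536061731/56188928000000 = 0.00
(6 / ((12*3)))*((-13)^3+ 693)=-250.67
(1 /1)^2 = 1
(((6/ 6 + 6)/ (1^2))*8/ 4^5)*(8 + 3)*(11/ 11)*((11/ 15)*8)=847/ 240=3.53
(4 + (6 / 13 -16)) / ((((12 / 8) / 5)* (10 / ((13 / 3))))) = -50 / 3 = -16.67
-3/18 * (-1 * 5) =5/6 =0.83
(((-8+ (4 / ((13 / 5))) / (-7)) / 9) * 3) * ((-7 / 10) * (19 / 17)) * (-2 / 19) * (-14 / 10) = 308 / 975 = 0.32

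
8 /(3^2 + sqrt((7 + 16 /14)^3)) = 0.25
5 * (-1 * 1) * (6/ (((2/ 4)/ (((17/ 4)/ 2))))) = -255/ 2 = -127.50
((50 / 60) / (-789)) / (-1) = 5 / 4734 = 0.00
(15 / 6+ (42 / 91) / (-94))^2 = 9296401 / 1493284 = 6.23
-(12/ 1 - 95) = 83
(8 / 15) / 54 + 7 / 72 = 347 / 3240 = 0.11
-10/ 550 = -1/ 55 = -0.02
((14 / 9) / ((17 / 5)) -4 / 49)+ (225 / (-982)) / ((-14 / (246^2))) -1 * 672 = 1173444269 / 3681027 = 318.78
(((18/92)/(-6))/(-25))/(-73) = -0.00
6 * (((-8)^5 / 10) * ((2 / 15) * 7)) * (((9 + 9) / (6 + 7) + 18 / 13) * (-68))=1123024896 / 325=3455461.22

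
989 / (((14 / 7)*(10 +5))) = 989 / 30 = 32.97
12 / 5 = 2.40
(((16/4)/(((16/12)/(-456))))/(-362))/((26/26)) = 684/181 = 3.78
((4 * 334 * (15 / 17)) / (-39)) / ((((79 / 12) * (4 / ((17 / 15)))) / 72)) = -96192 / 1027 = -93.66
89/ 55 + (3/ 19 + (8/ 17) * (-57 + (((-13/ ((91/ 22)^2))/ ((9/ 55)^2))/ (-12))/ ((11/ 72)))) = -5427572632/ 305540235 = -17.76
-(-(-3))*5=-15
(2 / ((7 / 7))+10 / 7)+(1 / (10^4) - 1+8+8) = 1290007 / 70000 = 18.43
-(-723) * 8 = 5784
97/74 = 1.31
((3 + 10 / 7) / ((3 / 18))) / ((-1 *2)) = -93 / 7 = -13.29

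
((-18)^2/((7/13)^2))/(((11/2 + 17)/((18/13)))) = 16848/245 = 68.77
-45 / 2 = -22.50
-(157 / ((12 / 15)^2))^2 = -15405625 / 256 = -60178.22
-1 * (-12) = 12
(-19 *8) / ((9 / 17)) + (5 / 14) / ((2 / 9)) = -71947 / 252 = -285.50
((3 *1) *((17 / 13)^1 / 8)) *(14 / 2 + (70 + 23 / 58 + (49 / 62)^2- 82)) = -22620795 / 11593504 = -1.95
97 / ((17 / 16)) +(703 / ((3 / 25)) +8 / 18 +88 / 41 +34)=37551547 / 6273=5986.22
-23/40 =-0.58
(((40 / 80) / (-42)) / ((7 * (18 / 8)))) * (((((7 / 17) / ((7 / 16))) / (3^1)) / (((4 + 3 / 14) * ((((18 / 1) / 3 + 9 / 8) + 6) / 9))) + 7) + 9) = -8944 / 737205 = -0.01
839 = 839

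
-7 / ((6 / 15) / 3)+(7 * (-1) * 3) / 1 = -147 / 2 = -73.50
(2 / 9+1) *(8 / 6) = 44 / 27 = 1.63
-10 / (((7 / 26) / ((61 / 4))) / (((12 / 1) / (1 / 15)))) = -713700 / 7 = -101957.14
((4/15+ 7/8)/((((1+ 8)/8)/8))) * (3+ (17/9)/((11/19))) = 135904/2673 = 50.84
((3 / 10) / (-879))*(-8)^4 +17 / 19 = -14007 / 27835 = -0.50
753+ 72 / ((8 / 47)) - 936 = 240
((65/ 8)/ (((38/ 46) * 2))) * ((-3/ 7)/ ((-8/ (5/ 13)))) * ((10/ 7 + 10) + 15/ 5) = 174225/ 119168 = 1.46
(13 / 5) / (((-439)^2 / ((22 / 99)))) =26 / 8672445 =0.00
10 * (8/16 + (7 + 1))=85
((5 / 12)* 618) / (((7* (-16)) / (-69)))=35535 / 224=158.64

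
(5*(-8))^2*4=6400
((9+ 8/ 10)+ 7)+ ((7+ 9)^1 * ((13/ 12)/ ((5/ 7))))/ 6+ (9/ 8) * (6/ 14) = 53743/ 2520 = 21.33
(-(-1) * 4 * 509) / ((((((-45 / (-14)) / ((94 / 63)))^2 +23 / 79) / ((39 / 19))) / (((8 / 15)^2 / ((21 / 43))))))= 15644763164672 / 31699522575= 493.53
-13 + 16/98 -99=-5480/49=-111.84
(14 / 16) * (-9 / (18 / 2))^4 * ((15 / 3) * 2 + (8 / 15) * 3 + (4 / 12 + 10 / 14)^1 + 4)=14.57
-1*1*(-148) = 148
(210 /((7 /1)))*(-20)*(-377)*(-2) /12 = -37700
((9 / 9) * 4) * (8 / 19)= 32 / 19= 1.68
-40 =-40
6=6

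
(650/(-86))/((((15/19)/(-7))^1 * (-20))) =-1729/516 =-3.35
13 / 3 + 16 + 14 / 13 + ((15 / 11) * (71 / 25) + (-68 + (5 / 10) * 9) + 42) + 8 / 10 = 19661 / 4290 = 4.58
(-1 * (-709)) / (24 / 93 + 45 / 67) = 1472593 / 1931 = 762.61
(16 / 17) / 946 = 8 / 8041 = 0.00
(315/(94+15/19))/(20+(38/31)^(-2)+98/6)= 3703860/41237497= 0.09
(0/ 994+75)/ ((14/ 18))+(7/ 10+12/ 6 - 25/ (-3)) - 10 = 20467/ 210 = 97.46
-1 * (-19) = 19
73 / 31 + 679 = 21122 / 31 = 681.35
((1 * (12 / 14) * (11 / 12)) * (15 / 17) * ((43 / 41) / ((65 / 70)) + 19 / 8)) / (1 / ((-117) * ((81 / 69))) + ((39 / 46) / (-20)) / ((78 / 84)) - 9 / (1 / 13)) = -4053003075 / 195268255252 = -0.02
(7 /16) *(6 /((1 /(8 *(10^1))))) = 210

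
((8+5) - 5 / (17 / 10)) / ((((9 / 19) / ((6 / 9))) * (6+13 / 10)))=7220 / 3723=1.94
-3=-3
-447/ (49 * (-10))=447/ 490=0.91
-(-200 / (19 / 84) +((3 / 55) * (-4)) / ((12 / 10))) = 184838 / 209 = 884.39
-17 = -17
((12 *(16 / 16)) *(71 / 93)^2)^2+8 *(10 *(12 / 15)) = 938534992 / 8311689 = 112.92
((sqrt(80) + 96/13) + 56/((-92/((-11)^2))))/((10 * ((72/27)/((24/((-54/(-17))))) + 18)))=-168419/466440 + 17 * sqrt(5)/780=-0.31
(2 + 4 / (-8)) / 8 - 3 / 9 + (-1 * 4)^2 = 761 / 48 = 15.85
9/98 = 0.09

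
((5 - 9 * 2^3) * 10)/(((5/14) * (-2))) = 938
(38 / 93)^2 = 1444 / 8649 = 0.17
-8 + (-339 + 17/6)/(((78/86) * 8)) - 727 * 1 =-1462651/1872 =-781.33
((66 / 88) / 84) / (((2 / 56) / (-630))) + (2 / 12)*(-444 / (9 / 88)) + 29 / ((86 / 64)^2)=-28788763 / 33282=-864.99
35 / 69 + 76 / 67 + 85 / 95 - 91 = -7770385 / 87837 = -88.46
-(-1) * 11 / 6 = 11 / 6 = 1.83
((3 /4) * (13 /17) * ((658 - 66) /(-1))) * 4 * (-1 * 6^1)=138528 /17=8148.71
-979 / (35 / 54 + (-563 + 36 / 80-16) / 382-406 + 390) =201948120 / 3479197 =58.04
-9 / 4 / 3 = -3 / 4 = -0.75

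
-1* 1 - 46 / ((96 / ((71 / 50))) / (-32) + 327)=-26333 / 23067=-1.14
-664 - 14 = -678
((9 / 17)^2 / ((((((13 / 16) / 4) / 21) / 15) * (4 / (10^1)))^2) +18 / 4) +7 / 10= 1028766069866 / 244205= 4212715.01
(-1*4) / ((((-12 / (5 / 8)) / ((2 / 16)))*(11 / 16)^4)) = 5120 / 43923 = 0.12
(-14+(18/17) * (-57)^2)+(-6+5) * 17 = 57955/17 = 3409.12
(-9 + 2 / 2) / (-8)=1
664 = 664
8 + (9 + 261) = 278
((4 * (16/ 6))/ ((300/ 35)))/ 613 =56/ 27585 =0.00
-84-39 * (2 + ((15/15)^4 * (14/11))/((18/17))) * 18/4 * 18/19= -128823/209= -616.38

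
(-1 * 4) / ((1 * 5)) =-4 / 5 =-0.80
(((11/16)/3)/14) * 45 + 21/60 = 1217/1120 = 1.09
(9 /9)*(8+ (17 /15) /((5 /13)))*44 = 36124 /75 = 481.65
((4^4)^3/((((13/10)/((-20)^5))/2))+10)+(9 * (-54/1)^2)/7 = -7516192767657918/91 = -82595524919317.78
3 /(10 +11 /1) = 1 /7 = 0.14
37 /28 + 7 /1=233 /28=8.32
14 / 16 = 7 / 8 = 0.88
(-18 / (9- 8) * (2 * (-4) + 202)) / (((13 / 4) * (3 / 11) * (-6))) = 8536 / 13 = 656.62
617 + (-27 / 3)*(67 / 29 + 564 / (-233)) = 4175774 / 6757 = 617.99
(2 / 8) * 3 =3 / 4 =0.75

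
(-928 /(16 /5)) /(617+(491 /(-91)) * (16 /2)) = -26390 /52219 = -0.51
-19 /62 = -0.31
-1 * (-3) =3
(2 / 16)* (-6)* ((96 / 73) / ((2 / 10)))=-360 / 73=-4.93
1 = 1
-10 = -10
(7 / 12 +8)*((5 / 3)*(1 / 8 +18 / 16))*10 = 178.82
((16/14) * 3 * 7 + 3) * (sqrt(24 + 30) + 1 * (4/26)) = 54/13 + 81 * sqrt(6) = 202.56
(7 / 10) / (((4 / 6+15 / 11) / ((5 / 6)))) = 0.29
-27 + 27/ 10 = -243/ 10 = -24.30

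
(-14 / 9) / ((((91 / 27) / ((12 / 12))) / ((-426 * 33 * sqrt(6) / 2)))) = 42174 * sqrt(6) / 13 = 7946.52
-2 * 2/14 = -2/7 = -0.29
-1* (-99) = 99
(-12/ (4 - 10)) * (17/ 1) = 34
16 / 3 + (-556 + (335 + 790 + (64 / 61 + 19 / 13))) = 1372312 / 2379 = 576.84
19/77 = 0.25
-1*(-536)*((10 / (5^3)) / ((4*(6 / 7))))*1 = 938 / 75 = 12.51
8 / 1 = 8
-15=-15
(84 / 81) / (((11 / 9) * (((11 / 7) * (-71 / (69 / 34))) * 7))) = -322 / 146047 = -0.00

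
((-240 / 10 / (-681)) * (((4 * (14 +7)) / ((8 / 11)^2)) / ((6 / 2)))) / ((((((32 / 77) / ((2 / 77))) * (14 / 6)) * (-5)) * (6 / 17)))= -2057 / 72640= -0.03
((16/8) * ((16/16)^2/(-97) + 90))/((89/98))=1710884/8633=198.18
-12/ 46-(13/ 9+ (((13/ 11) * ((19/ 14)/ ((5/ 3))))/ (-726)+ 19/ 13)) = -1587324803/ 501440940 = -3.17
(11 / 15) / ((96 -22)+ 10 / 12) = 22 / 2245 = 0.01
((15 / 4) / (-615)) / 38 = -1 / 6232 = -0.00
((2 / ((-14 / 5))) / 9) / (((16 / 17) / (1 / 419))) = -85 / 422352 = -0.00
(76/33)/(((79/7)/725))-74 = 192782/2607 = 73.95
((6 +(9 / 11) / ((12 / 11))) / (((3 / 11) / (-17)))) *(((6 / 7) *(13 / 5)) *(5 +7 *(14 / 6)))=-700128 / 35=-20003.66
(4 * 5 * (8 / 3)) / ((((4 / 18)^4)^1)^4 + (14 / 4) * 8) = 24706935851357880 / 12971141321979271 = 1.90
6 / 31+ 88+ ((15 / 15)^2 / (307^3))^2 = 2288910245363160797 / 25953261743327719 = 88.19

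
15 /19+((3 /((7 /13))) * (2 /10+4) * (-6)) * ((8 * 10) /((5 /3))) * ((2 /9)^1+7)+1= -924734 /19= -48670.21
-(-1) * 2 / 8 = 1 / 4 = 0.25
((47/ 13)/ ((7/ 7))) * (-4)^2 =752/ 13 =57.85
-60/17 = -3.53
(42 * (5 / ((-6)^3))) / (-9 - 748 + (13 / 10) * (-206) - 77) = 25 / 28332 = 0.00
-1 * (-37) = 37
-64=-64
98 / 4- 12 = 12.50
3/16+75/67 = 1401/1072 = 1.31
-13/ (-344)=13/ 344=0.04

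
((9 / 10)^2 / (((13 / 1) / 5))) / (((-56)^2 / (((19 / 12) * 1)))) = 513 / 3261440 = 0.00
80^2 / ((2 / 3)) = 9600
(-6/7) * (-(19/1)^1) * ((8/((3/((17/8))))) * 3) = 1938/7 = 276.86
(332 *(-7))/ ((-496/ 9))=5229/ 124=42.17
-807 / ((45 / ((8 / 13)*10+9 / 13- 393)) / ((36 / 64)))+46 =204949 / 52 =3941.33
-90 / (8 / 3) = -135 / 4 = -33.75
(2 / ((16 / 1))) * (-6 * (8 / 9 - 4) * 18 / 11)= 42 / 11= 3.82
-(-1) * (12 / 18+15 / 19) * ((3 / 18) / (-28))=-83 / 9576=-0.01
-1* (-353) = 353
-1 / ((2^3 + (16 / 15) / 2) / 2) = -0.23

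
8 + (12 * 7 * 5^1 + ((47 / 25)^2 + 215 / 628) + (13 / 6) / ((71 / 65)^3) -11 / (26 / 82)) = 2185171711395433 / 5478722632500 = 398.85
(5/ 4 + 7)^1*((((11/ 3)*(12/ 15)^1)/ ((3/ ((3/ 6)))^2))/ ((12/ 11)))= 1331/ 2160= 0.62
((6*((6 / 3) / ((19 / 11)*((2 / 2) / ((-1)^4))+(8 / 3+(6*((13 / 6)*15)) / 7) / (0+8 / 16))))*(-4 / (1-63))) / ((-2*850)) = -1386 / 191050675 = -0.00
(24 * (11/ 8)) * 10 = 330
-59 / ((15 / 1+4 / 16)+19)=-1.72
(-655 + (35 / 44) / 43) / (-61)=1239225 / 115412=10.74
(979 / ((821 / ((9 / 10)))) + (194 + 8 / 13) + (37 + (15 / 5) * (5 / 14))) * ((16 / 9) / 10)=698577784 / 16809975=41.56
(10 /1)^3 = 1000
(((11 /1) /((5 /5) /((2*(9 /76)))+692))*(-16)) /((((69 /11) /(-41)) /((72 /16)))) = 535788 /72059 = 7.44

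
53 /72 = 0.74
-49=-49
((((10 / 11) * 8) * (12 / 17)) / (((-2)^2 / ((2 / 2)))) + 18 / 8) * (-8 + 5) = -7929 / 748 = -10.60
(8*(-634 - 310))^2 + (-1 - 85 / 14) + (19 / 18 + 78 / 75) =57032699.02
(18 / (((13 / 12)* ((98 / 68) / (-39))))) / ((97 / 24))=-528768 / 4753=-111.25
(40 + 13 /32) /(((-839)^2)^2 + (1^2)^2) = 1293 /15856152775744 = 0.00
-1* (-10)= 10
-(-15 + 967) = -952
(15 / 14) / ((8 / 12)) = 45 / 28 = 1.61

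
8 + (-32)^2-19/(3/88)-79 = 1187/3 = 395.67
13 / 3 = 4.33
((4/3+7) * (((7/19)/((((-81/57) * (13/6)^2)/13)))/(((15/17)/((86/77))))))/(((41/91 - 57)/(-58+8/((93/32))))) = -525822920/71068833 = -7.40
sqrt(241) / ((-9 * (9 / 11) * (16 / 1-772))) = 11 * sqrt(241) / 61236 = 0.00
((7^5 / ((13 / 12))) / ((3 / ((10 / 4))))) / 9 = 168070 / 117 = 1436.50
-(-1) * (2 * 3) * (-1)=-6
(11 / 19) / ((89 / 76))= 0.49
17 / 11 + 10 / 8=123 / 44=2.80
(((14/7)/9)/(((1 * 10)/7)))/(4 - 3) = 7/45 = 0.16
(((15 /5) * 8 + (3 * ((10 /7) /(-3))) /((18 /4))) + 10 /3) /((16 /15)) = 4255 /168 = 25.33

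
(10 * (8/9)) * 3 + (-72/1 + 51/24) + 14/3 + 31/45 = -13627/360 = -37.85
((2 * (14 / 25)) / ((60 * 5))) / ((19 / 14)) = 98 / 35625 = 0.00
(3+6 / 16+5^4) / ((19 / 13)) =65351 / 152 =429.94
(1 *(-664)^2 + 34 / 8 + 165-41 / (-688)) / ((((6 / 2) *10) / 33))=3337982263 / 6880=485171.84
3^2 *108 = 972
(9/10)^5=59049/100000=0.59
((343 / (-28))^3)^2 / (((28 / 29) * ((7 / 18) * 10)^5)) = 201464618229 / 51200000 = 3934.86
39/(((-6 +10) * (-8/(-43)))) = 52.41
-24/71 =-0.34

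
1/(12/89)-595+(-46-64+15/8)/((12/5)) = -60733/96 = -632.64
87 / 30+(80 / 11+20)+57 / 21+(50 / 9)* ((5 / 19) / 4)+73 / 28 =9443281 / 263340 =35.86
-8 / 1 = -8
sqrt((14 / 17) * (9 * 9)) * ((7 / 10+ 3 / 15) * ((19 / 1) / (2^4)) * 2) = 1539 * sqrt(238) / 1360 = 17.46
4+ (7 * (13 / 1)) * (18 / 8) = 835 / 4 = 208.75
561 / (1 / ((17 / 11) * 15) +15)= 143055 / 3836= 37.29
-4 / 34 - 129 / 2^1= -2197 / 34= -64.62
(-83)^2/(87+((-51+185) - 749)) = -6889/528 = -13.05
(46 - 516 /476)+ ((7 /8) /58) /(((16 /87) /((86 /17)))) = 690481 /15232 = 45.33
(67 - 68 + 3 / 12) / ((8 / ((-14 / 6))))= 7 / 32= 0.22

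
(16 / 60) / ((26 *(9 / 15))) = 2 / 117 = 0.02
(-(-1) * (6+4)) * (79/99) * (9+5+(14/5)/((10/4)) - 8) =28124/495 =56.82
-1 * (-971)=971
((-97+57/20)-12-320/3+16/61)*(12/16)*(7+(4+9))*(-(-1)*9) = -7001541/244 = -28694.84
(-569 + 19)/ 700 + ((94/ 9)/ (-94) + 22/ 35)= -169/ 630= -0.27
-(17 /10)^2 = -289 /100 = -2.89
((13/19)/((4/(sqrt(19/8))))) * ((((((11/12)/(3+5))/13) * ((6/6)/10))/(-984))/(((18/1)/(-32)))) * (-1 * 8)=-11 * sqrt(38)/20191680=-0.00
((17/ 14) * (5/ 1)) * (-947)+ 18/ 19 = -1529153/ 266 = -5748.70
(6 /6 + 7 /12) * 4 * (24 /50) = 76 /25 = 3.04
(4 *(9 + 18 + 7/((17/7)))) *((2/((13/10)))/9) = 40640/1989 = 20.43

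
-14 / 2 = -7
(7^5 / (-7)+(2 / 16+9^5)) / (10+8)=453185 / 144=3147.12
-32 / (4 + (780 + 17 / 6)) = -192 / 4721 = -0.04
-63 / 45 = -7 / 5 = -1.40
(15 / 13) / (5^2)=3 / 65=0.05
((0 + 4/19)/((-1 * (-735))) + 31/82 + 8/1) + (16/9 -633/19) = -79562521/3435390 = -23.16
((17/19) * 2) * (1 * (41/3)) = 1394/57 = 24.46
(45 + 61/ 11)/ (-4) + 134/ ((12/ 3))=459/ 22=20.86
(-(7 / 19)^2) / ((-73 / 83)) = 4067 / 26353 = 0.15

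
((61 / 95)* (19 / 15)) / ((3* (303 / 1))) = 61 / 68175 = 0.00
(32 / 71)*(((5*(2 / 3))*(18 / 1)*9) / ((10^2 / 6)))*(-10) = -10368 / 71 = -146.03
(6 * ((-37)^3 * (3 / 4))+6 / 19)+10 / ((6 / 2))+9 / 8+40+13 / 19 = -5469433 / 24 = -227893.04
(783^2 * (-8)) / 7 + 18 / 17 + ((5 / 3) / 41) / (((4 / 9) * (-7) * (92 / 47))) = -700672.09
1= 1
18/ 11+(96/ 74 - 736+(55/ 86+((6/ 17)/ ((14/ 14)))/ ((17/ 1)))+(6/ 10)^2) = -185126721173/ 252889450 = -732.05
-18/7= -2.57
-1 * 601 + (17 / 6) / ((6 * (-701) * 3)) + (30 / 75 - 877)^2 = 767826.56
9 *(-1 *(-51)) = 459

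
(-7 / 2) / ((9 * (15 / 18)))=-7 / 15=-0.47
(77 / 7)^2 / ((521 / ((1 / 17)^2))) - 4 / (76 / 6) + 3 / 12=-743649 / 11443244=-0.06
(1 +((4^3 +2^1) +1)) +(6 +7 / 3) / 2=433 / 6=72.17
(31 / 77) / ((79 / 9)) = 279 / 6083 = 0.05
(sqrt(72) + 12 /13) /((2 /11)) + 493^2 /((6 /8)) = 33 * sqrt(2) + 12638746 /39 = 324117.08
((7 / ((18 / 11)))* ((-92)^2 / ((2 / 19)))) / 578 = 1547854 / 2601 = 595.10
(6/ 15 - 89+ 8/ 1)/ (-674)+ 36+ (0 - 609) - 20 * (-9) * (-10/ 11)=-27302677/ 37070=-736.52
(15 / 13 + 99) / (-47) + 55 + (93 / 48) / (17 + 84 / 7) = 15007533 / 283504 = 52.94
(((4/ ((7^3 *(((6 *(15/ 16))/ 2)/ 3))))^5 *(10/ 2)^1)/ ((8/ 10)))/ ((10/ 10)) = 268435456/ 144207180864518625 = 0.00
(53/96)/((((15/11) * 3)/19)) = 2.56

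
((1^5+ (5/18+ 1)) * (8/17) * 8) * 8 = 10496/153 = 68.60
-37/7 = -5.29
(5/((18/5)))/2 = 25/36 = 0.69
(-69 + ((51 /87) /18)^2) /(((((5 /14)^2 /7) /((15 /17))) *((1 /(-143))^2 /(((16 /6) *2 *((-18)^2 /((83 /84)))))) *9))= -236313004221502208 /17799765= -13276186748.62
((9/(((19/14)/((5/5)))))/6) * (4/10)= 42/95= 0.44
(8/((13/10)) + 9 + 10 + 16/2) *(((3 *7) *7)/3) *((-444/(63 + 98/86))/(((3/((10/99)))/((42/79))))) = -1344013160/6676527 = -201.30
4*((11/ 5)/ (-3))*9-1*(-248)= 221.60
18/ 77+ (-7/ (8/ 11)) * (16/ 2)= -5911/ 77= -76.77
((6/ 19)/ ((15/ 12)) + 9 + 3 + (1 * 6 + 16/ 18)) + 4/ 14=116272/ 5985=19.43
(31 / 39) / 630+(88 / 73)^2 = 1.45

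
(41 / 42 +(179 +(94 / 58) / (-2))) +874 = 641378 / 609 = 1053.17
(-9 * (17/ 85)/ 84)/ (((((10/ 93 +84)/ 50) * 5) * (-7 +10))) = -93/ 109508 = -0.00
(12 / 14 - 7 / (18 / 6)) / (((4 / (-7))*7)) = 31 / 84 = 0.37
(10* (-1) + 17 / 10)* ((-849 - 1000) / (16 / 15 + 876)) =17.50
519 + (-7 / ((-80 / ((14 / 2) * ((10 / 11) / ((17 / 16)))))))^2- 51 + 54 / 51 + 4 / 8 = 32859213 / 69938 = 469.83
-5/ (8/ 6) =-15/ 4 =-3.75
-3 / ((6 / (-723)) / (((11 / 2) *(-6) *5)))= -59647.50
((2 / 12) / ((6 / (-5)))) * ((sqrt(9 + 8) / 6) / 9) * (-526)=1315 * sqrt(17) / 972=5.58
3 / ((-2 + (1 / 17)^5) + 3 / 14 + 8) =59633994 / 123527573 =0.48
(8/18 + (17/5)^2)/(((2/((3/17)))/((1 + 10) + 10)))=18907/850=22.24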